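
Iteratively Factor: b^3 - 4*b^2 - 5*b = (b - 5)*(b^2 + b) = b*(b - 5)*(b + 1)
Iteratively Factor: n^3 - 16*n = (n - 4)*(n^2 + 4*n) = n*(n - 4)*(n + 4)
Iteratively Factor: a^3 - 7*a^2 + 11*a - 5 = (a - 1)*(a^2 - 6*a + 5) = (a - 5)*(a - 1)*(a - 1)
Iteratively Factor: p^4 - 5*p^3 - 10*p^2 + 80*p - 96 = (p - 4)*(p^3 - p^2 - 14*p + 24) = (p - 4)*(p - 3)*(p^2 + 2*p - 8) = (p - 4)*(p - 3)*(p - 2)*(p + 4)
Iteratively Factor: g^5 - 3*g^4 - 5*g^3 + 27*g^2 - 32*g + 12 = (g - 1)*(g^4 - 2*g^3 - 7*g^2 + 20*g - 12) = (g - 1)*(g + 3)*(g^3 - 5*g^2 + 8*g - 4) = (g - 2)*(g - 1)*(g + 3)*(g^2 - 3*g + 2) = (g - 2)^2*(g - 1)*(g + 3)*(g - 1)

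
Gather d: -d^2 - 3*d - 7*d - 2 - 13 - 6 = -d^2 - 10*d - 21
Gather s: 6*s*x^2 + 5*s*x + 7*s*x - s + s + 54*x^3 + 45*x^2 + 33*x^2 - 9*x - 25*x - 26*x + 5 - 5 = s*(6*x^2 + 12*x) + 54*x^3 + 78*x^2 - 60*x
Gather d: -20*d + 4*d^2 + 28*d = 4*d^2 + 8*d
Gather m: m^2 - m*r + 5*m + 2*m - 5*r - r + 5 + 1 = m^2 + m*(7 - r) - 6*r + 6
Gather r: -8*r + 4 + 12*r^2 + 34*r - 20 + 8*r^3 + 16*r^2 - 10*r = 8*r^3 + 28*r^2 + 16*r - 16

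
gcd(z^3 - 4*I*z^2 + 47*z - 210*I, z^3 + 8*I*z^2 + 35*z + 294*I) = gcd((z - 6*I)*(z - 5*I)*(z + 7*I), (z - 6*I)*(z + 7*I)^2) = z^2 + I*z + 42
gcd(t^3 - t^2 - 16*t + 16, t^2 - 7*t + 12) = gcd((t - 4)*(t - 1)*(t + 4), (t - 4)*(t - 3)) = t - 4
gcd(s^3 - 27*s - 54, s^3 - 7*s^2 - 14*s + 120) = s - 6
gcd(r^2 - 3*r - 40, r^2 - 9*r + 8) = r - 8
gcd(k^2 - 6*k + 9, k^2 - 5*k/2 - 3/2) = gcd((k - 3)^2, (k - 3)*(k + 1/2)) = k - 3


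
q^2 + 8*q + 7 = (q + 1)*(q + 7)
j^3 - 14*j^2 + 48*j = j*(j - 8)*(j - 6)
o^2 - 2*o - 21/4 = (o - 7/2)*(o + 3/2)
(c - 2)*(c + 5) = c^2 + 3*c - 10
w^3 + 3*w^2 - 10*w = w*(w - 2)*(w + 5)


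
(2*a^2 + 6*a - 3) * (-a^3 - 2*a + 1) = -2*a^5 - 6*a^4 - a^3 - 10*a^2 + 12*a - 3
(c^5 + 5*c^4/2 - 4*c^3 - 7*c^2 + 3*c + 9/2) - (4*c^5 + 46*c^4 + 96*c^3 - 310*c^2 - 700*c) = -3*c^5 - 87*c^4/2 - 100*c^3 + 303*c^2 + 703*c + 9/2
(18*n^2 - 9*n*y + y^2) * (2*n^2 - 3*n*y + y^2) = 36*n^4 - 72*n^3*y + 47*n^2*y^2 - 12*n*y^3 + y^4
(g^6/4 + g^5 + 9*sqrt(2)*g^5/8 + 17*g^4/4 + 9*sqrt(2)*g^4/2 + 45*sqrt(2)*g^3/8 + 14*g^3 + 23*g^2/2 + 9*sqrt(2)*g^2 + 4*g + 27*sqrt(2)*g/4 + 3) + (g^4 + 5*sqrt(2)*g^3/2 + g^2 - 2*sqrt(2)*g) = g^6/4 + g^5 + 9*sqrt(2)*g^5/8 + 21*g^4/4 + 9*sqrt(2)*g^4/2 + 65*sqrt(2)*g^3/8 + 14*g^3 + 25*g^2/2 + 9*sqrt(2)*g^2 + 4*g + 19*sqrt(2)*g/4 + 3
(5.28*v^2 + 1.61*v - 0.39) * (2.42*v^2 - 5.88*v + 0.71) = 12.7776*v^4 - 27.1502*v^3 - 6.6618*v^2 + 3.4363*v - 0.2769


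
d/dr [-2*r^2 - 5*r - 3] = -4*r - 5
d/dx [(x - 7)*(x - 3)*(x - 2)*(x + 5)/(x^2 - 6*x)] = (2*x^5 - 25*x^4 + 84*x^3 - 49*x^2 + 420*x - 1260)/(x^2*(x^2 - 12*x + 36))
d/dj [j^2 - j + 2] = 2*j - 1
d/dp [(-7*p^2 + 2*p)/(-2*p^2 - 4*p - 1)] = 2*(16*p^2 + 7*p - 1)/(4*p^4 + 16*p^3 + 20*p^2 + 8*p + 1)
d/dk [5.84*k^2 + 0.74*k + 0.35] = 11.68*k + 0.74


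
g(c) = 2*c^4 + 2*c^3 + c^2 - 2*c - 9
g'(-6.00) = -1526.00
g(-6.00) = 2199.00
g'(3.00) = 274.00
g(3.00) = 210.00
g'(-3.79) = -358.91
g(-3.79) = 316.72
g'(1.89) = 77.22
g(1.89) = 29.81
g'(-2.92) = -155.86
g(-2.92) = 100.97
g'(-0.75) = -3.50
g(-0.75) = -7.15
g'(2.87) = 242.28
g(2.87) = 176.47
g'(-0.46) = -2.43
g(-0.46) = -7.97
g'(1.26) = 26.05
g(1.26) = -0.89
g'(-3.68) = -326.79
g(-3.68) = 279.02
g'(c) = 8*c^3 + 6*c^2 + 2*c - 2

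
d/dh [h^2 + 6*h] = 2*h + 6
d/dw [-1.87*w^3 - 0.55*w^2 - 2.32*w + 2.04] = -5.61*w^2 - 1.1*w - 2.32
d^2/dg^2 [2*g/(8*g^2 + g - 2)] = 4*(g*(16*g + 1)^2 - (24*g + 1)*(8*g^2 + g - 2))/(8*g^2 + g - 2)^3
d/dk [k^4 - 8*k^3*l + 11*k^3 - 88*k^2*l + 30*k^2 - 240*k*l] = 4*k^3 - 24*k^2*l + 33*k^2 - 176*k*l + 60*k - 240*l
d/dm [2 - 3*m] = -3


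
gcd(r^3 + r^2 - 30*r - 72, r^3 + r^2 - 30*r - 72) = r^3 + r^2 - 30*r - 72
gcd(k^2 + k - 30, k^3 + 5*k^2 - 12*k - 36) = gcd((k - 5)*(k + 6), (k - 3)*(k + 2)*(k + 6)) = k + 6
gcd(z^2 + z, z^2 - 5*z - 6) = z + 1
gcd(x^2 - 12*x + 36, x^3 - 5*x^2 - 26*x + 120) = x - 6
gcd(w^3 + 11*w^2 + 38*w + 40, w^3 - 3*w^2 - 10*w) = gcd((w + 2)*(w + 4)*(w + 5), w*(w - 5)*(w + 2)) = w + 2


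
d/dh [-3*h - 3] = -3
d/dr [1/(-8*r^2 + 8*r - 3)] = 8*(2*r - 1)/(8*r^2 - 8*r + 3)^2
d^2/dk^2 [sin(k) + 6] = -sin(k)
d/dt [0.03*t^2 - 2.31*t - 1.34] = 0.06*t - 2.31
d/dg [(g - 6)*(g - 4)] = 2*g - 10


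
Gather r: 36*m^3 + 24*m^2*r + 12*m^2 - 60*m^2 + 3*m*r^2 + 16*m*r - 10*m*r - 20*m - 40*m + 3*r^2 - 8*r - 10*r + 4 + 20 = 36*m^3 - 48*m^2 - 60*m + r^2*(3*m + 3) + r*(24*m^2 + 6*m - 18) + 24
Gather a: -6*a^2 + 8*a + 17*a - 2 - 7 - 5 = -6*a^2 + 25*a - 14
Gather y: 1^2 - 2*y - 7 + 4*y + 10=2*y + 4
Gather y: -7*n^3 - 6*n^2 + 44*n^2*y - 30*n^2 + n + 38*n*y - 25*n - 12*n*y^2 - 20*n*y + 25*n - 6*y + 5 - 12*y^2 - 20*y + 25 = -7*n^3 - 36*n^2 + n + y^2*(-12*n - 12) + y*(44*n^2 + 18*n - 26) + 30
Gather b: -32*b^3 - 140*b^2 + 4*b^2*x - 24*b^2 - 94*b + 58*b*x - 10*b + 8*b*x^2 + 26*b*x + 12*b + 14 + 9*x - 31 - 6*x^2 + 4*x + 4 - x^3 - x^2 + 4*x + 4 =-32*b^3 + b^2*(4*x - 164) + b*(8*x^2 + 84*x - 92) - x^3 - 7*x^2 + 17*x - 9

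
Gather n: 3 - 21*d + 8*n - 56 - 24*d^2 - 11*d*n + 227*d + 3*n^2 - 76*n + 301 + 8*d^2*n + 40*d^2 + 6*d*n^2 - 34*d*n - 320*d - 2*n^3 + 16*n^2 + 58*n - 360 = 16*d^2 - 114*d - 2*n^3 + n^2*(6*d + 19) + n*(8*d^2 - 45*d - 10) - 112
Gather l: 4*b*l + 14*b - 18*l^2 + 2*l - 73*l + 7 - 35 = 14*b - 18*l^2 + l*(4*b - 71) - 28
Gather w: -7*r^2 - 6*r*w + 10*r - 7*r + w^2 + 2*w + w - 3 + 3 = -7*r^2 + 3*r + w^2 + w*(3 - 6*r)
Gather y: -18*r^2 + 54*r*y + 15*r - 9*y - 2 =-18*r^2 + 15*r + y*(54*r - 9) - 2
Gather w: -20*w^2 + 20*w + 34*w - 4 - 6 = -20*w^2 + 54*w - 10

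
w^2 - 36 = (w - 6)*(w + 6)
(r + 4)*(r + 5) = r^2 + 9*r + 20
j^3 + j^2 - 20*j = j*(j - 4)*(j + 5)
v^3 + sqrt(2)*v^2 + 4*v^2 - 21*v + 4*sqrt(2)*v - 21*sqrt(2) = (v - 3)*(v + 7)*(v + sqrt(2))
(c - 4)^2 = c^2 - 8*c + 16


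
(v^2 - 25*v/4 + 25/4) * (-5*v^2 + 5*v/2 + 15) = -5*v^4 + 135*v^3/4 - 255*v^2/8 - 625*v/8 + 375/4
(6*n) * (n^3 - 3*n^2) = 6*n^4 - 18*n^3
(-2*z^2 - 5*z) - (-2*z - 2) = -2*z^2 - 3*z + 2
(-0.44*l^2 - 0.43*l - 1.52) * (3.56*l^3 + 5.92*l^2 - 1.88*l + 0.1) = -1.5664*l^5 - 4.1356*l^4 - 7.1296*l^3 - 8.234*l^2 + 2.8146*l - 0.152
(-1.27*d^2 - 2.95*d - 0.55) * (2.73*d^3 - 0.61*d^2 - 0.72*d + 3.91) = -3.4671*d^5 - 7.2788*d^4 + 1.2124*d^3 - 2.5062*d^2 - 11.1385*d - 2.1505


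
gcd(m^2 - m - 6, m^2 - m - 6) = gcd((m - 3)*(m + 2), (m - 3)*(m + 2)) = m^2 - m - 6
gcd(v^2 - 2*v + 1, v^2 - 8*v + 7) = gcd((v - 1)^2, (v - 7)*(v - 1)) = v - 1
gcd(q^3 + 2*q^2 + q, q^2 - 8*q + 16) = 1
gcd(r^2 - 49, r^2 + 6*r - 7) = r + 7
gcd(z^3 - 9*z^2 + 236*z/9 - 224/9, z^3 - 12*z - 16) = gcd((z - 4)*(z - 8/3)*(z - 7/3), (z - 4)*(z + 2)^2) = z - 4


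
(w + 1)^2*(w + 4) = w^3 + 6*w^2 + 9*w + 4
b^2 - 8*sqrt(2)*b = b*(b - 8*sqrt(2))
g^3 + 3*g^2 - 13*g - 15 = (g - 3)*(g + 1)*(g + 5)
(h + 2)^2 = h^2 + 4*h + 4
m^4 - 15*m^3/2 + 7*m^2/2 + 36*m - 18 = (m - 6)*(m - 3)*(m - 1/2)*(m + 2)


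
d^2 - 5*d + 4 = (d - 4)*(d - 1)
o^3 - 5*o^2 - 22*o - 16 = (o - 8)*(o + 1)*(o + 2)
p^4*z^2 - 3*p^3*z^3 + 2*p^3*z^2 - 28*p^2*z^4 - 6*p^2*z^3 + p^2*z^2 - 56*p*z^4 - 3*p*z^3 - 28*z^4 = (p - 7*z)*(p + 4*z)*(p*z + z)^2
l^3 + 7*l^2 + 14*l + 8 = (l + 1)*(l + 2)*(l + 4)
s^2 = s^2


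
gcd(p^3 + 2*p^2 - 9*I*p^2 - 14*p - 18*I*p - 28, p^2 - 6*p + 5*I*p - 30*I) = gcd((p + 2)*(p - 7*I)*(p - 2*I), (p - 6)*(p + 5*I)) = 1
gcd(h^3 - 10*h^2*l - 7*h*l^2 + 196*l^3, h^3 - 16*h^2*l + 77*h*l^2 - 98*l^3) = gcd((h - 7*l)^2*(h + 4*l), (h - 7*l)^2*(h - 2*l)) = h^2 - 14*h*l + 49*l^2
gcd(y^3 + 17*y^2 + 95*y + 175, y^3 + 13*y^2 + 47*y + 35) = y^2 + 12*y + 35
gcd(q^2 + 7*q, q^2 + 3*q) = q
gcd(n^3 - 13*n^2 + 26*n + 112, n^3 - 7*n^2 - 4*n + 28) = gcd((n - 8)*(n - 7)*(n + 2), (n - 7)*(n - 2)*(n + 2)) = n^2 - 5*n - 14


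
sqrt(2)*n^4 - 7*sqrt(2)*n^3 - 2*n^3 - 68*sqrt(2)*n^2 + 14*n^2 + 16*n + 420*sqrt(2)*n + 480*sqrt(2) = (n - 8)*(n - 6*sqrt(2))*(n + 5*sqrt(2))*(sqrt(2)*n + sqrt(2))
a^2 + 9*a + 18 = (a + 3)*(a + 6)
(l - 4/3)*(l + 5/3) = l^2 + l/3 - 20/9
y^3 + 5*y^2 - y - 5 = (y - 1)*(y + 1)*(y + 5)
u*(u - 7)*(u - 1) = u^3 - 8*u^2 + 7*u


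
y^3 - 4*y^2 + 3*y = y*(y - 3)*(y - 1)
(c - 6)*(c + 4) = c^2 - 2*c - 24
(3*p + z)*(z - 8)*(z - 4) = 3*p*z^2 - 36*p*z + 96*p + z^3 - 12*z^2 + 32*z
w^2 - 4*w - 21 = (w - 7)*(w + 3)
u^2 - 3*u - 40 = (u - 8)*(u + 5)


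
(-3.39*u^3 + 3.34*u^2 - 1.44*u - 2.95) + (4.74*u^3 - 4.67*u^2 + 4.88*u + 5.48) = 1.35*u^3 - 1.33*u^2 + 3.44*u + 2.53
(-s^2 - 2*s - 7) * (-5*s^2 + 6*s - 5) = 5*s^4 + 4*s^3 + 28*s^2 - 32*s + 35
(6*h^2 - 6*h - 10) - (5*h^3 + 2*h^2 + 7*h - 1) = -5*h^3 + 4*h^2 - 13*h - 9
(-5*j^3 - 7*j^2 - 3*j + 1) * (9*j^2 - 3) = -45*j^5 - 63*j^4 - 12*j^3 + 30*j^2 + 9*j - 3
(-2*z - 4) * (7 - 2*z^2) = 4*z^3 + 8*z^2 - 14*z - 28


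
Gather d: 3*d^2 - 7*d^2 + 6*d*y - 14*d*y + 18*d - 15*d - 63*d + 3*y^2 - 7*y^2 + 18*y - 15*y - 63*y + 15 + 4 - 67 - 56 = -4*d^2 + d*(-8*y - 60) - 4*y^2 - 60*y - 104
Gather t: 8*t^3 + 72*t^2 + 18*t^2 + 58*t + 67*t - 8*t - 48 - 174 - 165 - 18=8*t^3 + 90*t^2 + 117*t - 405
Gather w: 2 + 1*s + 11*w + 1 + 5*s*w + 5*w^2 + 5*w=s + 5*w^2 + w*(5*s + 16) + 3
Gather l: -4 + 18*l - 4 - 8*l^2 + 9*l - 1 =-8*l^2 + 27*l - 9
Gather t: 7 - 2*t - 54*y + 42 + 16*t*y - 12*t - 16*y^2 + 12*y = t*(16*y - 14) - 16*y^2 - 42*y + 49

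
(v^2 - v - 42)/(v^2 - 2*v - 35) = (v + 6)/(v + 5)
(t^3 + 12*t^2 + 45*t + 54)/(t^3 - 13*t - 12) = (t^2 + 9*t + 18)/(t^2 - 3*t - 4)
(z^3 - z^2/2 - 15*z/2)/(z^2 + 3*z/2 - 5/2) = z*(z - 3)/(z - 1)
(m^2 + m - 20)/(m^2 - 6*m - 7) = (-m^2 - m + 20)/(-m^2 + 6*m + 7)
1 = 1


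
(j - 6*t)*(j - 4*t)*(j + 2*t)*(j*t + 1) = j^4*t - 8*j^3*t^2 + j^3 + 4*j^2*t^3 - 8*j^2*t + 48*j*t^4 + 4*j*t^2 + 48*t^3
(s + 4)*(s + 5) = s^2 + 9*s + 20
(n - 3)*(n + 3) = n^2 - 9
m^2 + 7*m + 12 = (m + 3)*(m + 4)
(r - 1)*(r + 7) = r^2 + 6*r - 7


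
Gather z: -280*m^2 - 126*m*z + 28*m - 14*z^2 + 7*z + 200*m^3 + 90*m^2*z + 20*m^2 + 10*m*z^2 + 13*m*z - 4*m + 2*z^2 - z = 200*m^3 - 260*m^2 + 24*m + z^2*(10*m - 12) + z*(90*m^2 - 113*m + 6)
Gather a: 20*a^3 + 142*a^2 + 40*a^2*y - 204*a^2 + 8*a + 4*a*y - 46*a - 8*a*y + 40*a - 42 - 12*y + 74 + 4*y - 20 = 20*a^3 + a^2*(40*y - 62) + a*(2 - 4*y) - 8*y + 12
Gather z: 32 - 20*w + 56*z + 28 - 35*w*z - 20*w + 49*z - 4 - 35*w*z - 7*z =-40*w + z*(98 - 70*w) + 56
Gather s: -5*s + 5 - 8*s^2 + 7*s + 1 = -8*s^2 + 2*s + 6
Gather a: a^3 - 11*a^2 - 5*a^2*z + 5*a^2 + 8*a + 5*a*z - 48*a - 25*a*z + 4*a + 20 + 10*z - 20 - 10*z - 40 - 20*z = a^3 + a^2*(-5*z - 6) + a*(-20*z - 36) - 20*z - 40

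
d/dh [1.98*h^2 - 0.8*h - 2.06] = 3.96*h - 0.8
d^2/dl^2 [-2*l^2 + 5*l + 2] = -4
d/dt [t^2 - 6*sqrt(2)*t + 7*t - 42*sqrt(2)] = 2*t - 6*sqrt(2) + 7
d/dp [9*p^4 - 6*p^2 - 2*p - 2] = 36*p^3 - 12*p - 2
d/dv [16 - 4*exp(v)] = -4*exp(v)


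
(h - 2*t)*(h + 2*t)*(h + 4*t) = h^3 + 4*h^2*t - 4*h*t^2 - 16*t^3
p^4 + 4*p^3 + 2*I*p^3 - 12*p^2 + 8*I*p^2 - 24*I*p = p*(p - 2)*(p + 6)*(p + 2*I)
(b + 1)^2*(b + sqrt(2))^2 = b^4 + 2*b^3 + 2*sqrt(2)*b^3 + 3*b^2 + 4*sqrt(2)*b^2 + 2*sqrt(2)*b + 4*b + 2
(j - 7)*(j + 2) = j^2 - 5*j - 14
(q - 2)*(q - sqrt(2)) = q^2 - 2*q - sqrt(2)*q + 2*sqrt(2)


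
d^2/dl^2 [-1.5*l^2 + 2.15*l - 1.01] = -3.00000000000000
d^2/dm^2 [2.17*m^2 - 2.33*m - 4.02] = 4.34000000000000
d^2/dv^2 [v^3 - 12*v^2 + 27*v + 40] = 6*v - 24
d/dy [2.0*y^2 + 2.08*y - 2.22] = 4.0*y + 2.08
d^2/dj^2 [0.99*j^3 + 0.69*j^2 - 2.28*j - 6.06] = 5.94*j + 1.38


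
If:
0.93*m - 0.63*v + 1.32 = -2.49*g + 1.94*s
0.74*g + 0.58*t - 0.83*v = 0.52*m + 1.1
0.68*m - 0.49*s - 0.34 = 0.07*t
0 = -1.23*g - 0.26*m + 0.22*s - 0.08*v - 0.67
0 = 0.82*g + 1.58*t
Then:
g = -0.42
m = 1.94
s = 1.96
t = 0.22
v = -2.76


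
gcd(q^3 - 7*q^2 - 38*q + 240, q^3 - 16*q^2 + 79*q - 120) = q^2 - 13*q + 40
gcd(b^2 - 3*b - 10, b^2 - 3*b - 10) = b^2 - 3*b - 10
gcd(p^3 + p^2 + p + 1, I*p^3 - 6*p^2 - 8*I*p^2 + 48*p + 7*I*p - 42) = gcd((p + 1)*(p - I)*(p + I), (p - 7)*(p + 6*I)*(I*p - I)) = 1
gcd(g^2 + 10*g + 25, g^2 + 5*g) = g + 5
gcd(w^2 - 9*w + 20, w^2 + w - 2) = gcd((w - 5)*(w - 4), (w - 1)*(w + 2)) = 1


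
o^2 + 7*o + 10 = (o + 2)*(o + 5)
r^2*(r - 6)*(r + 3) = r^4 - 3*r^3 - 18*r^2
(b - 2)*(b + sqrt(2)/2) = b^2 - 2*b + sqrt(2)*b/2 - sqrt(2)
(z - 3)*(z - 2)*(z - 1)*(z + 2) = z^4 - 4*z^3 - z^2 + 16*z - 12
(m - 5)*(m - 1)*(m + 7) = m^3 + m^2 - 37*m + 35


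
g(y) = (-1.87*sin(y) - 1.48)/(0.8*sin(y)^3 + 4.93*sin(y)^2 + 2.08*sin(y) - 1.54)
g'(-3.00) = -1.36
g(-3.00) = 0.70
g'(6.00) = 0.88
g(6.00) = 0.55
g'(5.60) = 0.71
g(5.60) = 0.27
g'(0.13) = 5.69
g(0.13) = 1.45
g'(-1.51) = 0.28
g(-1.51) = 0.77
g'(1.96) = -0.45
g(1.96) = -0.61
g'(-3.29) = -6.60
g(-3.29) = 1.57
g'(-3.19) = -3.28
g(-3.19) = 1.10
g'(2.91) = -15.50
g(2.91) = 2.41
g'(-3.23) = -4.22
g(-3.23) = 1.25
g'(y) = (-1.87*sin(y) - 1.48)*(-2.4*sin(y)^2*cos(y) - 9.86*sin(y)*cos(y) - 2.08*cos(y))/(0.8*sin(y)^3 + 4.93*sin(y)^2 + 2.08*sin(y) - 1.54)^2 - 1.87*cos(y)/(0.8*sin(y)^3 + 4.93*sin(y)^2 + 2.08*sin(y) - 1.54)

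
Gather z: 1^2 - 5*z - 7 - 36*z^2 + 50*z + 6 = -36*z^2 + 45*z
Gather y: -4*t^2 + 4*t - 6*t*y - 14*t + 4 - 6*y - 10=-4*t^2 - 10*t + y*(-6*t - 6) - 6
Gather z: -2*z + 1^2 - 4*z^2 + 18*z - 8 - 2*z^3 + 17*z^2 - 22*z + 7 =-2*z^3 + 13*z^2 - 6*z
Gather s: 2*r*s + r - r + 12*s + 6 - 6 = s*(2*r + 12)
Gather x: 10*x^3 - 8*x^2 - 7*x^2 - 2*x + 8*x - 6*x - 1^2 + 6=10*x^3 - 15*x^2 + 5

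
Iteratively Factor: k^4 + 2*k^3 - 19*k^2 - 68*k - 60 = (k + 2)*(k^3 - 19*k - 30) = (k - 5)*(k + 2)*(k^2 + 5*k + 6) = (k - 5)*(k + 2)*(k + 3)*(k + 2)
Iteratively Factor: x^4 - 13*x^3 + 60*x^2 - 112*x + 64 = (x - 4)*(x^3 - 9*x^2 + 24*x - 16) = (x - 4)^2*(x^2 - 5*x + 4) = (x - 4)^3*(x - 1)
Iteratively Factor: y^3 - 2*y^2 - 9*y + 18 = (y - 3)*(y^2 + y - 6) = (y - 3)*(y - 2)*(y + 3)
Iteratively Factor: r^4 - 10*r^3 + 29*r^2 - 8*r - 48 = (r - 4)*(r^3 - 6*r^2 + 5*r + 12) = (r - 4)^2*(r^2 - 2*r - 3) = (r - 4)^2*(r + 1)*(r - 3)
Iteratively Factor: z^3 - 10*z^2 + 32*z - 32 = (z - 4)*(z^2 - 6*z + 8) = (z - 4)^2*(z - 2)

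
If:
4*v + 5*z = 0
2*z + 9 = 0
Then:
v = 45/8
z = -9/2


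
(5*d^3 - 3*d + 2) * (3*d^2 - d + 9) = 15*d^5 - 5*d^4 + 36*d^3 + 9*d^2 - 29*d + 18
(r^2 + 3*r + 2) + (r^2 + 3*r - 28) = 2*r^2 + 6*r - 26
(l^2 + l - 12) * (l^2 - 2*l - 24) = l^4 - l^3 - 38*l^2 + 288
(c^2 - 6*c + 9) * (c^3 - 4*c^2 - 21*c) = c^5 - 10*c^4 + 12*c^3 + 90*c^2 - 189*c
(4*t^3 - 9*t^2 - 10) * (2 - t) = -4*t^4 + 17*t^3 - 18*t^2 + 10*t - 20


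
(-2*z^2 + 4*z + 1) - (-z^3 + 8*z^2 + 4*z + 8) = z^3 - 10*z^2 - 7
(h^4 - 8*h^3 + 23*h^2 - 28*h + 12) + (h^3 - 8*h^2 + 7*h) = h^4 - 7*h^3 + 15*h^2 - 21*h + 12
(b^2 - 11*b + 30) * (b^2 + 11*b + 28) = b^4 - 63*b^2 + 22*b + 840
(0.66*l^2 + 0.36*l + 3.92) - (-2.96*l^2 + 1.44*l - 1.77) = 3.62*l^2 - 1.08*l + 5.69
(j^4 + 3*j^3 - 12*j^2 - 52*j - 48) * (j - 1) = j^5 + 2*j^4 - 15*j^3 - 40*j^2 + 4*j + 48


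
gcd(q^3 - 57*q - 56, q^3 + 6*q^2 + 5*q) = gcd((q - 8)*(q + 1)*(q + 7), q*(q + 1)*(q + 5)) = q + 1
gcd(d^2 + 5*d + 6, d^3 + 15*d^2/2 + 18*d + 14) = d + 2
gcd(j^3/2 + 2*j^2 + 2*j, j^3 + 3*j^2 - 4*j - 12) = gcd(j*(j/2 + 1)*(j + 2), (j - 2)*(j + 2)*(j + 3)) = j + 2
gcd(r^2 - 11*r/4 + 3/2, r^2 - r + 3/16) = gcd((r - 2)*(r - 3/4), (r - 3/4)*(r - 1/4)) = r - 3/4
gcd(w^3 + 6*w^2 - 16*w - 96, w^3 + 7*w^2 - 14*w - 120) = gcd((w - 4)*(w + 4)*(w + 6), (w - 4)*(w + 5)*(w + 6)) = w^2 + 2*w - 24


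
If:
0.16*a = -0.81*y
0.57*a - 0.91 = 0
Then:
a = 1.60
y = -0.32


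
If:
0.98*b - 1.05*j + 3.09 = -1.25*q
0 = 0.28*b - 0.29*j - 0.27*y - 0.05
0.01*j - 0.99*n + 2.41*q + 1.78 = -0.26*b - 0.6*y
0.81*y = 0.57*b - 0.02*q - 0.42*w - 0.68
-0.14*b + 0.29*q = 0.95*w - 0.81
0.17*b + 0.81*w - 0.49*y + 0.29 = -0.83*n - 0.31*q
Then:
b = -1.62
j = 0.50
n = -1.98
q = -0.78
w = 0.85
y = -2.41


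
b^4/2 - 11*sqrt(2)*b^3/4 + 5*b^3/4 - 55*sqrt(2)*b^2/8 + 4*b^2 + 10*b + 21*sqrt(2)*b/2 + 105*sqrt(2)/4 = (b/2 + sqrt(2)/2)*(b + 5/2)*(b - 7*sqrt(2)/2)*(b - 3*sqrt(2))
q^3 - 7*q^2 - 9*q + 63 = (q - 7)*(q - 3)*(q + 3)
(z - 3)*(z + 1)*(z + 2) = z^3 - 7*z - 6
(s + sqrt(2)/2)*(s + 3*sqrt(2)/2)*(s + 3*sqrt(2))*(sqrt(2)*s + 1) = sqrt(2)*s^4 + 11*s^3 + 37*sqrt(2)*s^2/2 + 45*s/2 + 9*sqrt(2)/2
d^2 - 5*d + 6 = (d - 3)*(d - 2)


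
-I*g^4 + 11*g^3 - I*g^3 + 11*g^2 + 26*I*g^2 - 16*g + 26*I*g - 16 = (g + 1)*(g + 2*I)*(g + 8*I)*(-I*g + 1)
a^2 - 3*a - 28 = (a - 7)*(a + 4)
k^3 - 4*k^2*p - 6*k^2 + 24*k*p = k*(k - 6)*(k - 4*p)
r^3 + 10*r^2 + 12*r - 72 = (r - 2)*(r + 6)^2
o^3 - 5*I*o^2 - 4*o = o*(o - 4*I)*(o - I)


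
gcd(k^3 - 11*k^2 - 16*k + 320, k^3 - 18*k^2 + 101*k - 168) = k - 8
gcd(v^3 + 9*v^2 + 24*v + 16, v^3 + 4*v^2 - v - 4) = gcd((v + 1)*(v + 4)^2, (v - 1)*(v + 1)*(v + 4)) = v^2 + 5*v + 4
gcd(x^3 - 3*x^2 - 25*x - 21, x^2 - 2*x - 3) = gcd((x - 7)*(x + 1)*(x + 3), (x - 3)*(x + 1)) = x + 1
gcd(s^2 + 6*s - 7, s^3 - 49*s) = s + 7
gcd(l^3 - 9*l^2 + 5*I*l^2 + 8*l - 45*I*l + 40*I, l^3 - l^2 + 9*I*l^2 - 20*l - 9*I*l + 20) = l^2 + l*(-1 + 5*I) - 5*I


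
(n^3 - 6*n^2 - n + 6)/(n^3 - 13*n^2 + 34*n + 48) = (n - 1)/(n - 8)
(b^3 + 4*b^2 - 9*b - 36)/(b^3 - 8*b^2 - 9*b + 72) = (b + 4)/(b - 8)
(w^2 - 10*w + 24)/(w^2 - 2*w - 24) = (w - 4)/(w + 4)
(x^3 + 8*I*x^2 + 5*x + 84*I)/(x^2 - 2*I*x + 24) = (x^2 + 4*I*x + 21)/(x - 6*I)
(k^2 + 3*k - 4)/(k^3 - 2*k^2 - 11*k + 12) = (k + 4)/(k^2 - k - 12)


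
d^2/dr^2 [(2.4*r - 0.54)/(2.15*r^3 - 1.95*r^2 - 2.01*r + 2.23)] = (66.564*r^5 - 90.3258*r^4 + 75.2184*r^3 - 136.40004*r^2 + 65.4534*r + 12.455352)/(9.938375*r^9 - 27.041625*r^8 - 3.34755*r^7 + 74.0712*r^6 - 52.96608*r^5 - 56.01753*r^4 + 76.397514*r^3 - 2.06319600000001*r^2 - 29.986587*r + 11.089567)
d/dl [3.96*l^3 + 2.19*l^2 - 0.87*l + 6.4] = 11.88*l^2 + 4.38*l - 0.87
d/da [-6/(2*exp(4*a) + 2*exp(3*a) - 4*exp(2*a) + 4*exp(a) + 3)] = (48*exp(3*a) + 36*exp(2*a) - 48*exp(a) + 24)*exp(a)/(2*exp(4*a) + 2*exp(3*a) - 4*exp(2*a) + 4*exp(a) + 3)^2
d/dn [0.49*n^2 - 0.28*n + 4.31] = 0.98*n - 0.28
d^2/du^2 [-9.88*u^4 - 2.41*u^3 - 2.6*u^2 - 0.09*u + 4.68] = -118.56*u^2 - 14.46*u - 5.2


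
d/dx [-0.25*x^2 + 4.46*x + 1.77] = 4.46 - 0.5*x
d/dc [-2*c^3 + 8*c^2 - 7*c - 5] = -6*c^2 + 16*c - 7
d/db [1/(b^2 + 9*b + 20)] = (-2*b - 9)/(b^2 + 9*b + 20)^2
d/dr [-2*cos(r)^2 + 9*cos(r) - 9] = (4*cos(r) - 9)*sin(r)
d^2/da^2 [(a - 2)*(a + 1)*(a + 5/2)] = 6*a + 3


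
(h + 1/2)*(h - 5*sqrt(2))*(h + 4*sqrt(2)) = h^3 - sqrt(2)*h^2 + h^2/2 - 40*h - sqrt(2)*h/2 - 20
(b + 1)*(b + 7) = b^2 + 8*b + 7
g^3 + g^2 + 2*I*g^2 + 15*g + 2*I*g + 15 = (g + 1)*(g - 3*I)*(g + 5*I)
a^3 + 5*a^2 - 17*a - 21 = (a - 3)*(a + 1)*(a + 7)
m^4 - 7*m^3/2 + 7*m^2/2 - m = m*(m - 2)*(m - 1)*(m - 1/2)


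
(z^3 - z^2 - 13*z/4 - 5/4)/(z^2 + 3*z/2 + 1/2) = z - 5/2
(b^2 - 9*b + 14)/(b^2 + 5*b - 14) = (b - 7)/(b + 7)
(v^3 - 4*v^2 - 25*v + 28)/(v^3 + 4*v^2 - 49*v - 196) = (v - 1)/(v + 7)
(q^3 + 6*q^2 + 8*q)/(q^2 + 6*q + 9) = q*(q^2 + 6*q + 8)/(q^2 + 6*q + 9)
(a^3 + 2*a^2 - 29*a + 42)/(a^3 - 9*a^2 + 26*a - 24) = (a + 7)/(a - 4)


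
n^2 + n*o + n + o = (n + 1)*(n + o)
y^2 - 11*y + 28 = (y - 7)*(y - 4)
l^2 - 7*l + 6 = (l - 6)*(l - 1)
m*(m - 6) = m^2 - 6*m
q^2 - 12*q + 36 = (q - 6)^2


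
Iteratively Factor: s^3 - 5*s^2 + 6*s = (s - 2)*(s^2 - 3*s) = s*(s - 2)*(s - 3)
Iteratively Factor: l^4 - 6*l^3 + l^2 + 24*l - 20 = (l - 2)*(l^3 - 4*l^2 - 7*l + 10) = (l - 2)*(l + 2)*(l^2 - 6*l + 5) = (l - 5)*(l - 2)*(l + 2)*(l - 1)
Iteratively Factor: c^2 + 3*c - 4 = (c + 4)*(c - 1)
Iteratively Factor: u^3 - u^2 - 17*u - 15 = (u + 1)*(u^2 - 2*u - 15) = (u + 1)*(u + 3)*(u - 5)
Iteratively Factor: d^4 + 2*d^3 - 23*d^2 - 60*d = (d - 5)*(d^3 + 7*d^2 + 12*d) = (d - 5)*(d + 4)*(d^2 + 3*d) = (d - 5)*(d + 3)*(d + 4)*(d)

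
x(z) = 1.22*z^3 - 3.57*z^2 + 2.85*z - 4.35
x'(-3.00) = 57.21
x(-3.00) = -77.97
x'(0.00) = 2.85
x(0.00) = -4.35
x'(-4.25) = 99.30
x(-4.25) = -174.60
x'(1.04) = -0.62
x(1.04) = -3.87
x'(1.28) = -0.29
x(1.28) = -3.99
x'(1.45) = 0.19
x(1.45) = -4.00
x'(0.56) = -0.00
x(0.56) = -3.66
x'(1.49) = 0.34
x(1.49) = -3.99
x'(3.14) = 16.52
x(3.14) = 7.17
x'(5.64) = 79.00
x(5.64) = 117.04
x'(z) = 3.66*z^2 - 7.14*z + 2.85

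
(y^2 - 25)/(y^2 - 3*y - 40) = (y - 5)/(y - 8)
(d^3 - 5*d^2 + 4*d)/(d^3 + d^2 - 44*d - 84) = d*(d^2 - 5*d + 4)/(d^3 + d^2 - 44*d - 84)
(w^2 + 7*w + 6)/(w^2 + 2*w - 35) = (w^2 + 7*w + 6)/(w^2 + 2*w - 35)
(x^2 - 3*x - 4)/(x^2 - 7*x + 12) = (x + 1)/(x - 3)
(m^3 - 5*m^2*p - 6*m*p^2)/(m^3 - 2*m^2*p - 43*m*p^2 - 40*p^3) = m*(-m + 6*p)/(-m^2 + 3*m*p + 40*p^2)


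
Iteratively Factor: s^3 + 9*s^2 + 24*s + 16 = (s + 1)*(s^2 + 8*s + 16) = (s + 1)*(s + 4)*(s + 4)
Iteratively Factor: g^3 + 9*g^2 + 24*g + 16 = (g + 4)*(g^2 + 5*g + 4) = (g + 1)*(g + 4)*(g + 4)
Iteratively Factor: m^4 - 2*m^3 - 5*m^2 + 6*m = (m - 3)*(m^3 + m^2 - 2*m) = (m - 3)*(m + 2)*(m^2 - m) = (m - 3)*(m - 1)*(m + 2)*(m)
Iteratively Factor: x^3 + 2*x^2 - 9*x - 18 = (x + 2)*(x^2 - 9) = (x + 2)*(x + 3)*(x - 3)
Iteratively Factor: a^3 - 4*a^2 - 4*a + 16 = (a + 2)*(a^2 - 6*a + 8) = (a - 4)*(a + 2)*(a - 2)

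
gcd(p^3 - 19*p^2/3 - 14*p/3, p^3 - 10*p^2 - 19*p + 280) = p - 7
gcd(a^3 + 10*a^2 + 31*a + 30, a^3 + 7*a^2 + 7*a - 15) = a^2 + 8*a + 15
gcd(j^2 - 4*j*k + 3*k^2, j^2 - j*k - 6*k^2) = j - 3*k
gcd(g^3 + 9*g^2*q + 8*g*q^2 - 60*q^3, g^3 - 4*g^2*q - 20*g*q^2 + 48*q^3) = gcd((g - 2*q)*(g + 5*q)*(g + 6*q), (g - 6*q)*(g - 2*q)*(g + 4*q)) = -g + 2*q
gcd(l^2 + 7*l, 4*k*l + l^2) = l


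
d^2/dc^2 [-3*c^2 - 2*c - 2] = -6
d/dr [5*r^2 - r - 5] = 10*r - 1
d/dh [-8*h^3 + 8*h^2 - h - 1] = -24*h^2 + 16*h - 1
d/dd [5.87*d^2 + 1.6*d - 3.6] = 11.74*d + 1.6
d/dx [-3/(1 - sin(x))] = -3*cos(x)/(sin(x) - 1)^2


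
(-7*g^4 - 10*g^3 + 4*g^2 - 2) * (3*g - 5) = -21*g^5 + 5*g^4 + 62*g^3 - 20*g^2 - 6*g + 10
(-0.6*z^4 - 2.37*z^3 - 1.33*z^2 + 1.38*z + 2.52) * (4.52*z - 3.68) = -2.712*z^5 - 8.5044*z^4 + 2.71*z^3 + 11.132*z^2 + 6.312*z - 9.2736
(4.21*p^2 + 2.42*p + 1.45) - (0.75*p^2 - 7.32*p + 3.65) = 3.46*p^2 + 9.74*p - 2.2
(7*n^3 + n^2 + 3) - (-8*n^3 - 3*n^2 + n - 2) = 15*n^3 + 4*n^2 - n + 5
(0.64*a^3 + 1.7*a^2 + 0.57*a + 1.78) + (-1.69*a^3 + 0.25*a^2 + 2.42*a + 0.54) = -1.05*a^3 + 1.95*a^2 + 2.99*a + 2.32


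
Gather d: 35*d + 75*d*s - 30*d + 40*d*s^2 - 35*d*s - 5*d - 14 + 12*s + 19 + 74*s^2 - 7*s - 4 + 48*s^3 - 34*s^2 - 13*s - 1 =d*(40*s^2 + 40*s) + 48*s^3 + 40*s^2 - 8*s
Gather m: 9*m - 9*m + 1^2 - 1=0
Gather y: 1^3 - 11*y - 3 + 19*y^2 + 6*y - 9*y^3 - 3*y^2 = -9*y^3 + 16*y^2 - 5*y - 2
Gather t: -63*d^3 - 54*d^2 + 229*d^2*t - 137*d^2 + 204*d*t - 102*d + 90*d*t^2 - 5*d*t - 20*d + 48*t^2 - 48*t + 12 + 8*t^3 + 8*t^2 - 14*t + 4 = -63*d^3 - 191*d^2 - 122*d + 8*t^3 + t^2*(90*d + 56) + t*(229*d^2 + 199*d - 62) + 16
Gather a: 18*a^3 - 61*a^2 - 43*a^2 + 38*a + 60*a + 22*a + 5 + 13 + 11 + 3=18*a^3 - 104*a^2 + 120*a + 32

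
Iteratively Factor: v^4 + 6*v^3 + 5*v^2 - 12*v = (v + 4)*(v^3 + 2*v^2 - 3*v) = (v + 3)*(v + 4)*(v^2 - v) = (v - 1)*(v + 3)*(v + 4)*(v)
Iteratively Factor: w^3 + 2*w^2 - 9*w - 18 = (w + 2)*(w^2 - 9) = (w + 2)*(w + 3)*(w - 3)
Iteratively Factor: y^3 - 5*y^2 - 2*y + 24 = (y + 2)*(y^2 - 7*y + 12) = (y - 4)*(y + 2)*(y - 3)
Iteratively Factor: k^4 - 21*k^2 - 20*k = (k + 4)*(k^3 - 4*k^2 - 5*k) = (k + 1)*(k + 4)*(k^2 - 5*k) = k*(k + 1)*(k + 4)*(k - 5)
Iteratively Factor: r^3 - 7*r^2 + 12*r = (r)*(r^2 - 7*r + 12) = r*(r - 4)*(r - 3)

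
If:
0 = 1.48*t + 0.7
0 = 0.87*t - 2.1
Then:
No Solution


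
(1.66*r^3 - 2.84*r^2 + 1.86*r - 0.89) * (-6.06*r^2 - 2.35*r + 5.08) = -10.0596*r^5 + 13.3094*r^4 + 3.8352*r^3 - 13.4048*r^2 + 11.5403*r - 4.5212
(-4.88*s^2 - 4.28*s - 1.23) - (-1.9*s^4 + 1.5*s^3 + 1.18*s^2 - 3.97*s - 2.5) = 1.9*s^4 - 1.5*s^3 - 6.06*s^2 - 0.31*s + 1.27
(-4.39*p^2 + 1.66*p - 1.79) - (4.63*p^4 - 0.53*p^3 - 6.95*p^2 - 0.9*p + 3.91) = -4.63*p^4 + 0.53*p^3 + 2.56*p^2 + 2.56*p - 5.7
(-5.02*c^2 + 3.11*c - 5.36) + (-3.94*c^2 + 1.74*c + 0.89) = -8.96*c^2 + 4.85*c - 4.47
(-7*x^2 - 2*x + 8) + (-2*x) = -7*x^2 - 4*x + 8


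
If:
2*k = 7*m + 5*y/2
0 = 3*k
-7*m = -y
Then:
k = 0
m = 0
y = 0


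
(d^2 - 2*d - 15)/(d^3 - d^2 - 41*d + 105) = (d + 3)/(d^2 + 4*d - 21)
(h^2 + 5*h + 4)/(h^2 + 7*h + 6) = (h + 4)/(h + 6)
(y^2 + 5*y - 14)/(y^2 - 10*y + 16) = (y + 7)/(y - 8)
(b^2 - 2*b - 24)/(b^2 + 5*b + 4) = (b - 6)/(b + 1)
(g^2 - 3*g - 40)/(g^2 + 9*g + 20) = (g - 8)/(g + 4)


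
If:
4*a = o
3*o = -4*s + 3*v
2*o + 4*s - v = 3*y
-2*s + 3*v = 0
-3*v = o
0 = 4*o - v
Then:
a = 0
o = 0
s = 0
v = 0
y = 0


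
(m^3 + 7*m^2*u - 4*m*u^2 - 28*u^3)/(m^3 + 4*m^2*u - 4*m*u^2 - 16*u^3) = (m + 7*u)/(m + 4*u)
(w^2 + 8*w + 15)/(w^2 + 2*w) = (w^2 + 8*w + 15)/(w*(w + 2))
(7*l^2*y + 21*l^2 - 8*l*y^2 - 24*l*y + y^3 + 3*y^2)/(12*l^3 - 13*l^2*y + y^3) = (-7*l*y - 21*l + y^2 + 3*y)/(-12*l^2 + l*y + y^2)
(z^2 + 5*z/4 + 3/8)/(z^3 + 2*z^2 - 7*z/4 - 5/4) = (4*z + 3)/(2*(2*z^2 + 3*z - 5))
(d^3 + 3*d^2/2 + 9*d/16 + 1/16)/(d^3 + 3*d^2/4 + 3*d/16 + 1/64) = 4*(d + 1)/(4*d + 1)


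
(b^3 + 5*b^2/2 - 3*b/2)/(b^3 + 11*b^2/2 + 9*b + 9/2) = b*(2*b - 1)/(2*b^2 + 5*b + 3)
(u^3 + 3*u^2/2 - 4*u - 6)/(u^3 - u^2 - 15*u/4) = 2*(u^2 - 4)/(u*(2*u - 5))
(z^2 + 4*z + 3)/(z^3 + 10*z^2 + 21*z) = (z + 1)/(z*(z + 7))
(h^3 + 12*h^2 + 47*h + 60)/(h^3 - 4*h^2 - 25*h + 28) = (h^2 + 8*h + 15)/(h^2 - 8*h + 7)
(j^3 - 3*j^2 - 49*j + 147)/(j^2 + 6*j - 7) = (j^2 - 10*j + 21)/(j - 1)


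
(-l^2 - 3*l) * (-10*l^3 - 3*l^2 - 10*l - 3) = 10*l^5 + 33*l^4 + 19*l^3 + 33*l^2 + 9*l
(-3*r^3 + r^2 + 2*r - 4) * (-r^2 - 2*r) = 3*r^5 + 5*r^4 - 4*r^3 + 8*r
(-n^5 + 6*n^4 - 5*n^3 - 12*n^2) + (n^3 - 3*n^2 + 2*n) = -n^5 + 6*n^4 - 4*n^3 - 15*n^2 + 2*n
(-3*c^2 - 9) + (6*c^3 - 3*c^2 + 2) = 6*c^3 - 6*c^2 - 7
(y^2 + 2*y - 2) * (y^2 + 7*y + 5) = y^4 + 9*y^3 + 17*y^2 - 4*y - 10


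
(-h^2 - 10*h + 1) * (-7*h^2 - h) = 7*h^4 + 71*h^3 + 3*h^2 - h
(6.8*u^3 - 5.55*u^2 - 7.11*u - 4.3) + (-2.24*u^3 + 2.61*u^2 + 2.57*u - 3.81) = 4.56*u^3 - 2.94*u^2 - 4.54*u - 8.11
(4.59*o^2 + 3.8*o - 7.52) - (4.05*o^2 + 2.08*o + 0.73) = 0.54*o^2 + 1.72*o - 8.25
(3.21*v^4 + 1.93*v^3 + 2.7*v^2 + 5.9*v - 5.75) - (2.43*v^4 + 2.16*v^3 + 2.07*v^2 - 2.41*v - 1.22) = 0.78*v^4 - 0.23*v^3 + 0.63*v^2 + 8.31*v - 4.53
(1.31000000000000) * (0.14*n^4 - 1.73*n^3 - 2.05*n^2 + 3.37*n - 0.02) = 0.1834*n^4 - 2.2663*n^3 - 2.6855*n^2 + 4.4147*n - 0.0262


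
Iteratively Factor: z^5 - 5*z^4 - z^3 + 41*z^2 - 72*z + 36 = (z + 3)*(z^4 - 8*z^3 + 23*z^2 - 28*z + 12) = (z - 2)*(z + 3)*(z^3 - 6*z^2 + 11*z - 6) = (z - 3)*(z - 2)*(z + 3)*(z^2 - 3*z + 2) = (z - 3)*(z - 2)^2*(z + 3)*(z - 1)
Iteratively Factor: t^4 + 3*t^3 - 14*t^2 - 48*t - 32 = (t - 4)*(t^3 + 7*t^2 + 14*t + 8) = (t - 4)*(t + 2)*(t^2 + 5*t + 4) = (t - 4)*(t + 2)*(t + 4)*(t + 1)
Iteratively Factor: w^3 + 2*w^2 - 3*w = (w + 3)*(w^2 - w) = (w - 1)*(w + 3)*(w)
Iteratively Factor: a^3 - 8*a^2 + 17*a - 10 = (a - 1)*(a^2 - 7*a + 10) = (a - 2)*(a - 1)*(a - 5)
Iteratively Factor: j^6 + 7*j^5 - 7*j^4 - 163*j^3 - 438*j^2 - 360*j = (j + 4)*(j^5 + 3*j^4 - 19*j^3 - 87*j^2 - 90*j) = (j + 2)*(j + 4)*(j^4 + j^3 - 21*j^2 - 45*j) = j*(j + 2)*(j + 4)*(j^3 + j^2 - 21*j - 45) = j*(j - 5)*(j + 2)*(j + 4)*(j^2 + 6*j + 9) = j*(j - 5)*(j + 2)*(j + 3)*(j + 4)*(j + 3)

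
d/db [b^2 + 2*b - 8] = 2*b + 2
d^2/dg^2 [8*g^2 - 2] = 16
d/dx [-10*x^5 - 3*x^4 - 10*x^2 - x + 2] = -50*x^4 - 12*x^3 - 20*x - 1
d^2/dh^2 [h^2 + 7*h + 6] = 2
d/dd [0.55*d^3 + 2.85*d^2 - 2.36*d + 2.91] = 1.65*d^2 + 5.7*d - 2.36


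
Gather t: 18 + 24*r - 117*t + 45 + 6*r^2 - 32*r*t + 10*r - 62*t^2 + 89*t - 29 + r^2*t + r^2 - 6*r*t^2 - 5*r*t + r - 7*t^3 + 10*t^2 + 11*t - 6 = 7*r^2 + 35*r - 7*t^3 + t^2*(-6*r - 52) + t*(r^2 - 37*r - 17) + 28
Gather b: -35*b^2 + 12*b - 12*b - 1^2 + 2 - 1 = -35*b^2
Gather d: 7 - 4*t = 7 - 4*t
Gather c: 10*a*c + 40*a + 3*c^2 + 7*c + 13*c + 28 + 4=40*a + 3*c^2 + c*(10*a + 20) + 32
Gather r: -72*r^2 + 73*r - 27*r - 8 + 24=-72*r^2 + 46*r + 16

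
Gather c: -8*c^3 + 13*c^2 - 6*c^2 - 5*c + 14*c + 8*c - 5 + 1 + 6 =-8*c^3 + 7*c^2 + 17*c + 2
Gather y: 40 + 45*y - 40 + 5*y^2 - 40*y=5*y^2 + 5*y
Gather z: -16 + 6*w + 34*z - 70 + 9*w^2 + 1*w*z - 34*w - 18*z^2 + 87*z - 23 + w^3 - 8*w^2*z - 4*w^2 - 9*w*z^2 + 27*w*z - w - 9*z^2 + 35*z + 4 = w^3 + 5*w^2 - 29*w + z^2*(-9*w - 27) + z*(-8*w^2 + 28*w + 156) - 105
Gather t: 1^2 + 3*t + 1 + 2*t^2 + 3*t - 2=2*t^2 + 6*t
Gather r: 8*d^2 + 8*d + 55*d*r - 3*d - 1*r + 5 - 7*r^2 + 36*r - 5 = 8*d^2 + 5*d - 7*r^2 + r*(55*d + 35)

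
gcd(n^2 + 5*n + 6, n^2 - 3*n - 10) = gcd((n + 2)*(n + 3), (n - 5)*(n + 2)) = n + 2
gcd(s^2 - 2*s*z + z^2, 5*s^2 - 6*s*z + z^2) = -s + z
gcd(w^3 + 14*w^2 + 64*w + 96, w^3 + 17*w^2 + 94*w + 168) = w^2 + 10*w + 24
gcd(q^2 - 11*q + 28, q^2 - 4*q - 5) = 1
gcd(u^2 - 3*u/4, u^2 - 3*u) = u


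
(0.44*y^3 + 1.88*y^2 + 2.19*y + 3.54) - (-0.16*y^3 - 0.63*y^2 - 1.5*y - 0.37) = 0.6*y^3 + 2.51*y^2 + 3.69*y + 3.91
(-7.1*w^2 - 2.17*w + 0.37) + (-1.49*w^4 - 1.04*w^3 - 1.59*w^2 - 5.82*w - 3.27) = -1.49*w^4 - 1.04*w^3 - 8.69*w^2 - 7.99*w - 2.9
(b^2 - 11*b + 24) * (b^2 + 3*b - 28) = b^4 - 8*b^3 - 37*b^2 + 380*b - 672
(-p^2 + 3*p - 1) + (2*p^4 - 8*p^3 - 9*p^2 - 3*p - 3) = 2*p^4 - 8*p^3 - 10*p^2 - 4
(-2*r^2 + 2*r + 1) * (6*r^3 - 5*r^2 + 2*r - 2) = -12*r^5 + 22*r^4 - 8*r^3 + 3*r^2 - 2*r - 2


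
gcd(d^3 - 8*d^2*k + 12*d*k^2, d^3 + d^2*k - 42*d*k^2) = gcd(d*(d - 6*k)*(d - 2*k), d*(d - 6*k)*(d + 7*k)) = d^2 - 6*d*k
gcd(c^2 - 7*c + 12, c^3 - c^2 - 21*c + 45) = c - 3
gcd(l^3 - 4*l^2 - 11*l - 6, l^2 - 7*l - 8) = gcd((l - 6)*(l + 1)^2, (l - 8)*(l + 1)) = l + 1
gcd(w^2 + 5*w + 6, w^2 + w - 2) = w + 2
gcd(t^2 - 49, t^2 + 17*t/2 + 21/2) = t + 7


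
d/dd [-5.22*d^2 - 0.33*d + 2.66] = -10.44*d - 0.33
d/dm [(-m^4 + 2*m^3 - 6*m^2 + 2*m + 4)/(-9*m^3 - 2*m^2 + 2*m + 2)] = (9*m^6 + 4*m^5 - 64*m^4 + 36*m^3 + 112*m^2 - 8*m - 4)/(81*m^6 + 36*m^5 - 32*m^4 - 44*m^3 - 4*m^2 + 8*m + 4)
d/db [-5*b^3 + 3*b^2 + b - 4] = -15*b^2 + 6*b + 1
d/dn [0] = 0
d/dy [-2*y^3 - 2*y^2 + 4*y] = -6*y^2 - 4*y + 4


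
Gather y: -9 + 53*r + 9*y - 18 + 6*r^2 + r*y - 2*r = 6*r^2 + 51*r + y*(r + 9) - 27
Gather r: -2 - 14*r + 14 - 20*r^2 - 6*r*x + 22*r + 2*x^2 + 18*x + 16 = -20*r^2 + r*(8 - 6*x) + 2*x^2 + 18*x + 28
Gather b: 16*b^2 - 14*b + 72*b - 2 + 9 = 16*b^2 + 58*b + 7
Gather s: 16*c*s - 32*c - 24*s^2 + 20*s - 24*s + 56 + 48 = -32*c - 24*s^2 + s*(16*c - 4) + 104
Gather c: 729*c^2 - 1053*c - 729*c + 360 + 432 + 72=729*c^2 - 1782*c + 864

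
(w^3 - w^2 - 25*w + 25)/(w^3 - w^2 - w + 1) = (w^2 - 25)/(w^2 - 1)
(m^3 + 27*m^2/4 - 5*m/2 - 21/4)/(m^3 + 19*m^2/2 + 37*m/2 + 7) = (4*m^2 - m - 3)/(2*(2*m^2 + 5*m + 2))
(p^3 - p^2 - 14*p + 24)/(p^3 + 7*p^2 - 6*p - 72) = (p - 2)/(p + 6)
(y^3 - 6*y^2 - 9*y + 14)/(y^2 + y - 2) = y - 7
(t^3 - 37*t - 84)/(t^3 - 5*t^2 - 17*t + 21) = (t + 4)/(t - 1)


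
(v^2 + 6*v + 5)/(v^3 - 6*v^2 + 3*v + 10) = (v + 5)/(v^2 - 7*v + 10)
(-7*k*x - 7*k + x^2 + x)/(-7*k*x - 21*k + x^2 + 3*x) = (x + 1)/(x + 3)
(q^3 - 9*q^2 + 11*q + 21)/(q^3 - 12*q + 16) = (q^3 - 9*q^2 + 11*q + 21)/(q^3 - 12*q + 16)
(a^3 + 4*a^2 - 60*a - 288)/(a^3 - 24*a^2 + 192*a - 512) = (a^2 + 12*a + 36)/(a^2 - 16*a + 64)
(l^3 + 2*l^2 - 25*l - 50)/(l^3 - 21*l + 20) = (l^2 - 3*l - 10)/(l^2 - 5*l + 4)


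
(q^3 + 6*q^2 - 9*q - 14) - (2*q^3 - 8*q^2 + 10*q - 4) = -q^3 + 14*q^2 - 19*q - 10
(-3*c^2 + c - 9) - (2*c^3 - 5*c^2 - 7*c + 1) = -2*c^3 + 2*c^2 + 8*c - 10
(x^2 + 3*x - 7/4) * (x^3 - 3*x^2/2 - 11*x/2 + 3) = x^5 + 3*x^4/2 - 47*x^3/4 - 87*x^2/8 + 149*x/8 - 21/4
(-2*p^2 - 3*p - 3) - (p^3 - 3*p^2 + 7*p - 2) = -p^3 + p^2 - 10*p - 1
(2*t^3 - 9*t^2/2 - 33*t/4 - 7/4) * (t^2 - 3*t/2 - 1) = 2*t^5 - 15*t^4/2 - 7*t^3/2 + 121*t^2/8 + 87*t/8 + 7/4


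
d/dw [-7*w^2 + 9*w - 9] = 9 - 14*w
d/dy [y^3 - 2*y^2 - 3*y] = 3*y^2 - 4*y - 3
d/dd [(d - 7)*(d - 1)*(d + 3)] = 3*d^2 - 10*d - 17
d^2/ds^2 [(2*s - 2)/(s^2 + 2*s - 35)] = 4*(4*(s - 1)*(s + 1)^2 - (3*s + 1)*(s^2 + 2*s - 35))/(s^2 + 2*s - 35)^3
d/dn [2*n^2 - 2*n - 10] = 4*n - 2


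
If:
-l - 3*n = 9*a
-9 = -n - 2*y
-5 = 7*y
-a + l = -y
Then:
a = -16/5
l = -87/35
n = 73/7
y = -5/7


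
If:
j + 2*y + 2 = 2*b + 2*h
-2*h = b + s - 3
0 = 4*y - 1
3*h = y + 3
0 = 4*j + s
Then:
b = 1/14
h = 13/12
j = -4/21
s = 16/21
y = 1/4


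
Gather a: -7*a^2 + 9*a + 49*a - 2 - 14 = -7*a^2 + 58*a - 16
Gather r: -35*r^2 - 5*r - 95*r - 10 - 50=-35*r^2 - 100*r - 60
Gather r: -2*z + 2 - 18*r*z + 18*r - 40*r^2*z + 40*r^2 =r^2*(40 - 40*z) + r*(18 - 18*z) - 2*z + 2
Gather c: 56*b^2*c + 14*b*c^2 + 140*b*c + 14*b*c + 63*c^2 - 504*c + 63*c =c^2*(14*b + 63) + c*(56*b^2 + 154*b - 441)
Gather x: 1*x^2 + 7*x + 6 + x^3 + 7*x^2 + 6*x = x^3 + 8*x^2 + 13*x + 6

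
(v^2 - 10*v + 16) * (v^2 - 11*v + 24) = v^4 - 21*v^3 + 150*v^2 - 416*v + 384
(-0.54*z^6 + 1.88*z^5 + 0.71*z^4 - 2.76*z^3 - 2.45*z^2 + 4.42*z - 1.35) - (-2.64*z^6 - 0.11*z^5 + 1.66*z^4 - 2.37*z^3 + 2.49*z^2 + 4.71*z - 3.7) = 2.1*z^6 + 1.99*z^5 - 0.95*z^4 - 0.39*z^3 - 4.94*z^2 - 0.29*z + 2.35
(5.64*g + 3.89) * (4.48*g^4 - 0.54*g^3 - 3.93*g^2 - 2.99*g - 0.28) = 25.2672*g^5 + 14.3816*g^4 - 24.2658*g^3 - 32.1513*g^2 - 13.2103*g - 1.0892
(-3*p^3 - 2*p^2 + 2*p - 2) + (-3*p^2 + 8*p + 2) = -3*p^3 - 5*p^2 + 10*p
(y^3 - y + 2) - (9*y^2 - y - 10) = y^3 - 9*y^2 + 12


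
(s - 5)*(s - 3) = s^2 - 8*s + 15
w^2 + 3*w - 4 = (w - 1)*(w + 4)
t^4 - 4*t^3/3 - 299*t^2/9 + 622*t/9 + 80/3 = (t - 5)*(t - 8/3)*(t + 1/3)*(t + 6)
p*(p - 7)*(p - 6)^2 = p^4 - 19*p^3 + 120*p^2 - 252*p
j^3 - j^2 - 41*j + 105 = (j - 5)*(j - 3)*(j + 7)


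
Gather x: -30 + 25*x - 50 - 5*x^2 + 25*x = -5*x^2 + 50*x - 80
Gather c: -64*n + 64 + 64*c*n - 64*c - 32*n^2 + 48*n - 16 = c*(64*n - 64) - 32*n^2 - 16*n + 48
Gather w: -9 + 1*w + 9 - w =0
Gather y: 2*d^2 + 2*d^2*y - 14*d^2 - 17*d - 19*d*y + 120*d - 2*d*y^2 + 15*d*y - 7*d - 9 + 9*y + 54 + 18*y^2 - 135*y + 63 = -12*d^2 + 96*d + y^2*(18 - 2*d) + y*(2*d^2 - 4*d - 126) + 108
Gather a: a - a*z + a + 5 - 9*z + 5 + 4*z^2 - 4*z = a*(2 - z) + 4*z^2 - 13*z + 10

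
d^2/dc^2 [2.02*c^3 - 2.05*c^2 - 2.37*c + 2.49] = 12.12*c - 4.1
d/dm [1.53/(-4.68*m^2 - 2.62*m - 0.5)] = (14.3208*m + 4.0086)/(4.68*m^2 + 2.62*m + 0.5)^2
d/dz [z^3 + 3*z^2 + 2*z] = 3*z^2 + 6*z + 2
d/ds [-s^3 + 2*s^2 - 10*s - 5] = -3*s^2 + 4*s - 10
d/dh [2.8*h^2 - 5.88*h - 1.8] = 5.6*h - 5.88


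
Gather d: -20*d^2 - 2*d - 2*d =-20*d^2 - 4*d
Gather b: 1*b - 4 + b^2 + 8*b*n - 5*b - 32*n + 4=b^2 + b*(8*n - 4) - 32*n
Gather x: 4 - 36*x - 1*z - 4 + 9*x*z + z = x*(9*z - 36)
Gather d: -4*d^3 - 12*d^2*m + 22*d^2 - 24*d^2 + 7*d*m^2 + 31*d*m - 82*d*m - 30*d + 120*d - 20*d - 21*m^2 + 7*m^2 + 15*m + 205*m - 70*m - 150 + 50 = -4*d^3 + d^2*(-12*m - 2) + d*(7*m^2 - 51*m + 70) - 14*m^2 + 150*m - 100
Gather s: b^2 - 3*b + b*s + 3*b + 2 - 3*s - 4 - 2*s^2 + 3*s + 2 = b^2 + b*s - 2*s^2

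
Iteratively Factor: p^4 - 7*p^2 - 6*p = (p + 2)*(p^3 - 2*p^2 - 3*p) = p*(p + 2)*(p^2 - 2*p - 3) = p*(p - 3)*(p + 2)*(p + 1)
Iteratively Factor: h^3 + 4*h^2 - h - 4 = (h - 1)*(h^2 + 5*h + 4) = (h - 1)*(h + 1)*(h + 4)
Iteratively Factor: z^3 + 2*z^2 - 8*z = (z - 2)*(z^2 + 4*z) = (z - 2)*(z + 4)*(z)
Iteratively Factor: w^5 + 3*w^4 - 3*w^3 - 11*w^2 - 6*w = (w + 1)*(w^4 + 2*w^3 - 5*w^2 - 6*w) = (w + 1)^2*(w^3 + w^2 - 6*w) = (w - 2)*(w + 1)^2*(w^2 + 3*w) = (w - 2)*(w + 1)^2*(w + 3)*(w)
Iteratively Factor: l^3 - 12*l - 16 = (l + 2)*(l^2 - 2*l - 8) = (l + 2)^2*(l - 4)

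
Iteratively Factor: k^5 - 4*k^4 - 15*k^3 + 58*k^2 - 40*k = (k)*(k^4 - 4*k^3 - 15*k^2 + 58*k - 40) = k*(k - 5)*(k^3 + k^2 - 10*k + 8) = k*(k - 5)*(k - 1)*(k^2 + 2*k - 8) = k*(k - 5)*(k - 1)*(k + 4)*(k - 2)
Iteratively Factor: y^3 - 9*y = (y - 3)*(y^2 + 3*y) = y*(y - 3)*(y + 3)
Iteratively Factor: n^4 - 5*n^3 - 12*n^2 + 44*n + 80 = (n - 5)*(n^3 - 12*n - 16) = (n - 5)*(n + 2)*(n^2 - 2*n - 8) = (n - 5)*(n + 2)^2*(n - 4)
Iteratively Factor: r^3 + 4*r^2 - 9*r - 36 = (r + 4)*(r^2 - 9) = (r + 3)*(r + 4)*(r - 3)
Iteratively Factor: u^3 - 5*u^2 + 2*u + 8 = (u - 2)*(u^2 - 3*u - 4) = (u - 4)*(u - 2)*(u + 1)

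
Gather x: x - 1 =x - 1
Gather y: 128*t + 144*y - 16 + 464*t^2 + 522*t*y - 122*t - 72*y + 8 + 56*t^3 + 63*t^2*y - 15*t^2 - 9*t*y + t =56*t^3 + 449*t^2 + 7*t + y*(63*t^2 + 513*t + 72) - 8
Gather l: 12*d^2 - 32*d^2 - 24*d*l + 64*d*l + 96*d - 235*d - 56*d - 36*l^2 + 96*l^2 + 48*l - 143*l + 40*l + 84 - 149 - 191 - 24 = -20*d^2 - 195*d + 60*l^2 + l*(40*d - 55) - 280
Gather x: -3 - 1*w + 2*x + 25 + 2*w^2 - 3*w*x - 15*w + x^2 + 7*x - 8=2*w^2 - 16*w + x^2 + x*(9 - 3*w) + 14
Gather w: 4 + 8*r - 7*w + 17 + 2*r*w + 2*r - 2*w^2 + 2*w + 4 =10*r - 2*w^2 + w*(2*r - 5) + 25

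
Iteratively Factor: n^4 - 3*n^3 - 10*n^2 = (n)*(n^3 - 3*n^2 - 10*n) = n*(n - 5)*(n^2 + 2*n) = n*(n - 5)*(n + 2)*(n)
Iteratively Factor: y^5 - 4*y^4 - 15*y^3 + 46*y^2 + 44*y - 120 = (y + 2)*(y^4 - 6*y^3 - 3*y^2 + 52*y - 60) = (y - 5)*(y + 2)*(y^3 - y^2 - 8*y + 12) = (y - 5)*(y - 2)*(y + 2)*(y^2 + y - 6) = (y - 5)*(y - 2)*(y + 2)*(y + 3)*(y - 2)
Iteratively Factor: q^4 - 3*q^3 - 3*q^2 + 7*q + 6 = (q + 1)*(q^3 - 4*q^2 + q + 6) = (q - 2)*(q + 1)*(q^2 - 2*q - 3) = (q - 3)*(q - 2)*(q + 1)*(q + 1)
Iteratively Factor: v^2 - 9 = (v - 3)*(v + 3)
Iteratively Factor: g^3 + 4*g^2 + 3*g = (g)*(g^2 + 4*g + 3) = g*(g + 3)*(g + 1)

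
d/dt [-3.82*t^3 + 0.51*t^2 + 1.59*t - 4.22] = -11.46*t^2 + 1.02*t + 1.59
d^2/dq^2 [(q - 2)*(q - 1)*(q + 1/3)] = 6*q - 16/3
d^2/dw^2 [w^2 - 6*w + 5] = 2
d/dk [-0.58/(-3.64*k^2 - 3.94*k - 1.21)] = (-4.2224*k - 2.2852)/(3.64*k^2 + 3.94*k + 1.21)^2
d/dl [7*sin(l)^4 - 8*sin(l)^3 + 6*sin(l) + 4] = 2*(14*sin(l)^3 - 12*sin(l)^2 + 3)*cos(l)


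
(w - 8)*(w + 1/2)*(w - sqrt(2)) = w^3 - 15*w^2/2 - sqrt(2)*w^2 - 4*w + 15*sqrt(2)*w/2 + 4*sqrt(2)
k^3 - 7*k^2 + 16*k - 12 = (k - 3)*(k - 2)^2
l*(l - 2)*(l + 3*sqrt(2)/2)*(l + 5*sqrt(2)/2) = l^4 - 2*l^3 + 4*sqrt(2)*l^3 - 8*sqrt(2)*l^2 + 15*l^2/2 - 15*l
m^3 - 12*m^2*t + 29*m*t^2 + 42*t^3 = (m - 7*t)*(m - 6*t)*(m + t)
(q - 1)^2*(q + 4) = q^3 + 2*q^2 - 7*q + 4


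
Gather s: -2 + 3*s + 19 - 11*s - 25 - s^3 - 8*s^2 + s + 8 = -s^3 - 8*s^2 - 7*s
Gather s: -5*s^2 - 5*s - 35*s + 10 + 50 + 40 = -5*s^2 - 40*s + 100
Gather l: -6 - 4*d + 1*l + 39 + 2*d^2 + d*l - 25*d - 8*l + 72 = 2*d^2 - 29*d + l*(d - 7) + 105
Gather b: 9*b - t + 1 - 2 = 9*b - t - 1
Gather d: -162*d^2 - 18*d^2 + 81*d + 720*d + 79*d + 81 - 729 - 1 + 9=-180*d^2 + 880*d - 640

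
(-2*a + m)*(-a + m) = 2*a^2 - 3*a*m + m^2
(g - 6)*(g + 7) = g^2 + g - 42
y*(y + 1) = y^2 + y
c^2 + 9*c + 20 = (c + 4)*(c + 5)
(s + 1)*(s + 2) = s^2 + 3*s + 2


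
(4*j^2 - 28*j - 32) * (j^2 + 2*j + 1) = 4*j^4 - 20*j^3 - 84*j^2 - 92*j - 32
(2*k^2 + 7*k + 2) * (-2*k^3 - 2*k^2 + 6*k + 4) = -4*k^5 - 18*k^4 - 6*k^3 + 46*k^2 + 40*k + 8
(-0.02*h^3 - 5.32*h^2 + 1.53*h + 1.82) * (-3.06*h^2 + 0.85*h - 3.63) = 0.0612*h^5 + 16.2622*h^4 - 9.1312*h^3 + 15.0429*h^2 - 4.0069*h - 6.6066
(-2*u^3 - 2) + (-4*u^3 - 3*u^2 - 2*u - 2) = -6*u^3 - 3*u^2 - 2*u - 4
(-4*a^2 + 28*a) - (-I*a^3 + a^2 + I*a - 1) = I*a^3 - 5*a^2 + 28*a - I*a + 1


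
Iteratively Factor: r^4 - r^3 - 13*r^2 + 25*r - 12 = (r - 1)*(r^3 - 13*r + 12) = (r - 1)*(r + 4)*(r^2 - 4*r + 3) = (r - 1)^2*(r + 4)*(r - 3)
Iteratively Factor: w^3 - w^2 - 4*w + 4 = (w - 1)*(w^2 - 4) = (w - 1)*(w + 2)*(w - 2)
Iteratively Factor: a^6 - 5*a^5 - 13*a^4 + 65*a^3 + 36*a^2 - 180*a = (a - 3)*(a^5 - 2*a^4 - 19*a^3 + 8*a^2 + 60*a) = (a - 3)*(a - 2)*(a^4 - 19*a^2 - 30*a) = (a - 3)*(a - 2)*(a + 3)*(a^3 - 3*a^2 - 10*a) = (a - 5)*(a - 3)*(a - 2)*(a + 3)*(a^2 + 2*a) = a*(a - 5)*(a - 3)*(a - 2)*(a + 3)*(a + 2)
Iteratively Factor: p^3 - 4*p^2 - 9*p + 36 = (p - 3)*(p^2 - p - 12) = (p - 4)*(p - 3)*(p + 3)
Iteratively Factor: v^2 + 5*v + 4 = (v + 4)*(v + 1)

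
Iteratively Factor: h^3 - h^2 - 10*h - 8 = (h + 1)*(h^2 - 2*h - 8) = (h + 1)*(h + 2)*(h - 4)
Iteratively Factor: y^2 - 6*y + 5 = (y - 5)*(y - 1)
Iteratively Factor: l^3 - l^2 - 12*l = (l)*(l^2 - l - 12) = l*(l + 3)*(l - 4)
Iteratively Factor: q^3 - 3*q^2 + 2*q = (q - 2)*(q^2 - q) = q*(q - 2)*(q - 1)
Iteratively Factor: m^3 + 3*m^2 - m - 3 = (m + 1)*(m^2 + 2*m - 3) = (m + 1)*(m + 3)*(m - 1)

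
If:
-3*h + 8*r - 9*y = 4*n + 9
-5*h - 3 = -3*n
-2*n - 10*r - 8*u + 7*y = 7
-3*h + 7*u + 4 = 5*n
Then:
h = -357*y/2383 - 2217/2383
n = -595*y/2383 - 1312/2383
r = 4499*y/4766 + 2387/4766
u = -578*y/2383 - 3249/2383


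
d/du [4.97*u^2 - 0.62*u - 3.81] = 9.94*u - 0.62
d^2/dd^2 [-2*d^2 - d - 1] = -4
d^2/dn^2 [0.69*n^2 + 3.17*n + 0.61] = 1.38000000000000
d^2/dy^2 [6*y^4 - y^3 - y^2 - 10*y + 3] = 72*y^2 - 6*y - 2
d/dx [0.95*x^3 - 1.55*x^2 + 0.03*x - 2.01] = 2.85*x^2 - 3.1*x + 0.03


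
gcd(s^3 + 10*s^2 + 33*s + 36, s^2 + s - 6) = s + 3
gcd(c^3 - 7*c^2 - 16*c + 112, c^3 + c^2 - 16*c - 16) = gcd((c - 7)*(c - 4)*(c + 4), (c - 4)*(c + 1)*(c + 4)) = c^2 - 16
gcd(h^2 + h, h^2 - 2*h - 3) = h + 1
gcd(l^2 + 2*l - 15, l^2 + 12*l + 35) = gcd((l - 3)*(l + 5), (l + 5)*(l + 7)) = l + 5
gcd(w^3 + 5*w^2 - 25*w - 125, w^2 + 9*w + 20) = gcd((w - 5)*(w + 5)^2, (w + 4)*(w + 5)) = w + 5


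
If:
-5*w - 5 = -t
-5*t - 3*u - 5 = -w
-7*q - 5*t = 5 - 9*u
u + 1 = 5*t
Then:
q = -662/231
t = -5/33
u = -58/33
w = -34/33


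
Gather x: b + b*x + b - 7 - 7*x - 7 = 2*b + x*(b - 7) - 14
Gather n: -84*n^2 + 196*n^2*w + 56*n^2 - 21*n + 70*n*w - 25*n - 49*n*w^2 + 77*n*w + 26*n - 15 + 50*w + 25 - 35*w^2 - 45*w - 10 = n^2*(196*w - 28) + n*(-49*w^2 + 147*w - 20) - 35*w^2 + 5*w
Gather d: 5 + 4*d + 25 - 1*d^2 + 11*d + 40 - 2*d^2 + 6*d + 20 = -3*d^2 + 21*d + 90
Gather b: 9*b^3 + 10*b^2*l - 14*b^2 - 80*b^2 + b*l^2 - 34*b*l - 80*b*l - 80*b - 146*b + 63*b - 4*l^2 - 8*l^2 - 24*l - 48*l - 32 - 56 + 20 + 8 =9*b^3 + b^2*(10*l - 94) + b*(l^2 - 114*l - 163) - 12*l^2 - 72*l - 60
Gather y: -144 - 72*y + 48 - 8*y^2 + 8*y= -8*y^2 - 64*y - 96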